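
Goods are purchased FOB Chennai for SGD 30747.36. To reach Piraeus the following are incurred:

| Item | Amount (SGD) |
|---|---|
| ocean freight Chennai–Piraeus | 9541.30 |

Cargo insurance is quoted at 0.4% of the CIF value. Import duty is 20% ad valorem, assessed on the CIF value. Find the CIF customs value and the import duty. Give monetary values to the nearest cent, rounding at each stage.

Let C be the CIF value. C = FOB price + freight + 0.4% × C
C − 0.4% × C = 30747.36 + 9541.30
0.996 × C = 40288.66
C = 40288.66 / 0.996 = 40450.46
Insurance premium = 0.4% × 40450.46 = 161.80
Import duty = 40450.46 × 20% = 8090.09

CIF value: SGD 40450.46; import duty: SGD 8090.09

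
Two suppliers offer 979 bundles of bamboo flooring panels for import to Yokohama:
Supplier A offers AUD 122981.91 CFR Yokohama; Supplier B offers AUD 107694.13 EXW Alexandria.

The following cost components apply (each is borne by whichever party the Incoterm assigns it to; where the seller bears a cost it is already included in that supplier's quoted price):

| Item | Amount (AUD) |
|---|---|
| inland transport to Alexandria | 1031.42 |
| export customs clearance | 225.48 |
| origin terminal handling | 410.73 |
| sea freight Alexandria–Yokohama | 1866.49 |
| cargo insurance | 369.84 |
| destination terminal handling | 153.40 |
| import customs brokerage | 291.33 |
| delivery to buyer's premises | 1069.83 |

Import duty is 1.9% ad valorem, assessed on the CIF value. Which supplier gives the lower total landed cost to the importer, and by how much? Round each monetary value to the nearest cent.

Supplier B is cheaper by AUD 11976.98

Supplier A (CFR):
CIF value = CFR price + insurance = 122981.91 + 369.84 = 123351.75
Import duty = 123351.75 × 1.9% = 2343.68
Buyer bears (A): 369.84 + 153.40 + 291.33 + 1069.83 = 1884.40
Landed cost (A) = invoice 122981.91 + 1884.40 + duty 2343.68 = 127209.99
Supplier B (EXW):
CIF value = EXW price + inland to port + export clearance + origin terminal + freight + insurance = 107694.13 + 1031.42 + 225.48 + 410.73 + 1866.49 + 369.84 = 111598.09
Import duty = 111598.09 × 1.9% = 2120.36
Buyer bears (B): 1031.42 + 225.48 + 410.73 + 1866.49 + 369.84 + 153.40 + 291.33 + 1069.83 = 5418.52
Landed cost (B) = invoice 107694.13 + 5418.52 + duty 2120.36 = 115233.01
Difference = |127209.99 − 115233.01| = 11976.98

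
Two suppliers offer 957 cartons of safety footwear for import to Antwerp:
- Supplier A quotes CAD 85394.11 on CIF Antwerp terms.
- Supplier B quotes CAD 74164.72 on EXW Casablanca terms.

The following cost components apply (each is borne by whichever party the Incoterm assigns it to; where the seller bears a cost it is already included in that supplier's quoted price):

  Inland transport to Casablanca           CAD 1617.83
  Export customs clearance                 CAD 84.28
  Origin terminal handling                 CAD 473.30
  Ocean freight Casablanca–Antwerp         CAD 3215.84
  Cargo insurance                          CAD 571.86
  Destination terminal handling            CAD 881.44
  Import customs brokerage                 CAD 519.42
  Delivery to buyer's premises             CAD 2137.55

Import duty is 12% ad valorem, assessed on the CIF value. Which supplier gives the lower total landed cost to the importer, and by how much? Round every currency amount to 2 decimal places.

Supplier A (CIF):
The CIF price already equals the CIF value: 85394.11
Import duty = 85394.11 × 12% = 10247.29
Buyer bears (A): 881.44 + 519.42 + 2137.55 = 3538.41
Landed cost (A) = invoice 85394.11 + 3538.41 + duty 10247.29 = 99179.81
Supplier B (EXW):
CIF value = EXW price + inland to port + export clearance + origin terminal + freight + insurance = 74164.72 + 1617.83 + 84.28 + 473.30 + 3215.84 + 571.86 = 80127.83
Import duty = 80127.83 × 12% = 9615.34
Buyer bears (B): 1617.83 + 84.28 + 473.30 + 3215.84 + 571.86 + 881.44 + 519.42 + 2137.55 = 9501.52
Landed cost (B) = invoice 74164.72 + 9501.52 + duty 9615.34 = 93281.58
Difference = |99179.81 − 93281.58| = 5898.23

Supplier B is cheaper by CAD 5898.23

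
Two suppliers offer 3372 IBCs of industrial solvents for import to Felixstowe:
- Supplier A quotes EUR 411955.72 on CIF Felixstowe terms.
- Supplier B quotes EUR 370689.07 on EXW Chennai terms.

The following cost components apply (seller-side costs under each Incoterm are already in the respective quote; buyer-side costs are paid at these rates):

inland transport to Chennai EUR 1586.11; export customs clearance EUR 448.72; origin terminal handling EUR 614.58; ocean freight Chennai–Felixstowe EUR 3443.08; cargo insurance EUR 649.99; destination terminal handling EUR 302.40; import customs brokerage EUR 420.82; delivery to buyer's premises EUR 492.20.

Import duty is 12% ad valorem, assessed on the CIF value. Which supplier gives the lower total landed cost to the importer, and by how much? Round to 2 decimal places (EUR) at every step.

Supplier B is cheaper by EUR 38667.07

Supplier A (CIF):
The CIF price already equals the CIF value: 411955.72
Import duty = 411955.72 × 12% = 49434.69
Buyer bears (A): 302.40 + 420.82 + 492.20 = 1215.42
Landed cost (A) = invoice 411955.72 + 1215.42 + duty 49434.69 = 462605.83
Supplier B (EXW):
CIF value = EXW price + inland to port + export clearance + origin terminal + freight + insurance = 370689.07 + 1586.11 + 448.72 + 614.58 + 3443.08 + 649.99 = 377431.55
Import duty = 377431.55 × 12% = 45291.79
Buyer bears (B): 1586.11 + 448.72 + 614.58 + 3443.08 + 649.99 + 302.40 + 420.82 + 492.20 = 7957.90
Landed cost (B) = invoice 370689.07 + 7957.90 + duty 45291.79 = 423938.76
Difference = |462605.83 − 423938.76| = 38667.07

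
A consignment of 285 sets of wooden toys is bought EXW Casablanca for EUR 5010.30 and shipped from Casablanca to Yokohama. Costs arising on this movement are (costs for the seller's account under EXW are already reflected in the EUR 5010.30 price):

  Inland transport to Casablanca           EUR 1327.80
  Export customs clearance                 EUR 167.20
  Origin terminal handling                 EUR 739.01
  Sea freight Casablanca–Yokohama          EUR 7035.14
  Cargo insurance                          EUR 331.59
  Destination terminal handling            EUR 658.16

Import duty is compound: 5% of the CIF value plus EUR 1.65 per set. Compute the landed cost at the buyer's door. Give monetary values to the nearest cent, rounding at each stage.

Total landed cost: EUR 16470.00

EXW: the seller makes goods available at their premises; the buyer bears all onward costs.
CIF value = EXW price + inland to port + export clearance + origin terminal + freight + insurance = 5010.30 + 1327.80 + 167.20 + 739.01 + 7035.14 + 331.59 = 14611.04
Ad valorem component: 14611.04 × 5% = 730.55
Specific component: 285 × 1.65 = 470.25
Import duty = 730.55 + 470.25 = 1200.80
Buyer bears: inland to port 1327.80 + export clearance 167.20 + origin terminal 739.01 + freight 7035.14 + insurance 331.59 + destination terminal 658.16 + duty 1200.80 = 11459.70
Landed cost = invoice 5010.30 + 11459.70 = 16470.00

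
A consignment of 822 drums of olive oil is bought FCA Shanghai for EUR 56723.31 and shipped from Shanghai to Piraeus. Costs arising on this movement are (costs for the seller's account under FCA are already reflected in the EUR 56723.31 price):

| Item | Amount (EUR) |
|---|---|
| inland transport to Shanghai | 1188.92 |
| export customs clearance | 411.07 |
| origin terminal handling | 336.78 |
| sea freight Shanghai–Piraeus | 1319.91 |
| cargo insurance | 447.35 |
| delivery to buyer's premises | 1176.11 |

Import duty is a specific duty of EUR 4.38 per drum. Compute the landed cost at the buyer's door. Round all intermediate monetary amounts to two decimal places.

Total landed cost: EUR 63603.82

FCA: the seller delivers export-cleared goods to the carrier; the buyer bears costs from that point.
Already in the invoice (seller's account under FCA): inland to port, export clearance — exclude.
CIF value = FCA price + origin terminal + freight + insurance = 56723.31 + 336.78 + 1319.91 + 447.35 = 58827.35
Import duty = 822 × 4.38 = 3600.36
Buyer bears: origin terminal 336.78 + freight 1319.91 + insurance 447.35 + delivery 1176.11 + duty 3600.36 = 6880.51
Landed cost = invoice 56723.31 + 6880.51 = 63603.82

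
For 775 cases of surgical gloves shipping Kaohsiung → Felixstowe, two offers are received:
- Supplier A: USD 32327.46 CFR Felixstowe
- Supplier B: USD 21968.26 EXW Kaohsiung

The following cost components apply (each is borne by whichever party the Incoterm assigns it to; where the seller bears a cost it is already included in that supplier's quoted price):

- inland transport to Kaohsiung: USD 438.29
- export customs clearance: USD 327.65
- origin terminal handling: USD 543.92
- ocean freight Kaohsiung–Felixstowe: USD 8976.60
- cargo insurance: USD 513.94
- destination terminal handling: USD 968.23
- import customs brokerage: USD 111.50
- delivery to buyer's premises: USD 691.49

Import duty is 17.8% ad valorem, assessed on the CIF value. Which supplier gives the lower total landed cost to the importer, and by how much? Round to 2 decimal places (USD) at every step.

Supplier A (CFR):
CIF value = CFR price + insurance = 32327.46 + 513.94 = 32841.40
Import duty = 32841.40 × 17.8% = 5845.77
Buyer bears (A): 513.94 + 968.23 + 111.50 + 691.49 = 2285.16
Landed cost (A) = invoice 32327.46 + 2285.16 + duty 5845.77 = 40458.39
Supplier B (EXW):
CIF value = EXW price + inland to port + export clearance + origin terminal + freight + insurance = 21968.26 + 438.29 + 327.65 + 543.92 + 8976.60 + 513.94 = 32768.66
Import duty = 32768.66 × 17.8% = 5832.82
Buyer bears (B): 438.29 + 327.65 + 543.92 + 8976.60 + 513.94 + 968.23 + 111.50 + 691.49 = 12571.62
Landed cost (B) = invoice 21968.26 + 12571.62 + duty 5832.82 = 40372.70
Difference = |40458.39 − 40372.70| = 85.69

Supplier B is cheaper by USD 85.69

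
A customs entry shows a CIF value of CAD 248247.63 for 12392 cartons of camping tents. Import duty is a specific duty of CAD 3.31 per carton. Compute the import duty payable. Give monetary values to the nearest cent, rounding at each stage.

Import duty = 12392 × 3.31 = 41017.52

Import duty: CAD 41017.52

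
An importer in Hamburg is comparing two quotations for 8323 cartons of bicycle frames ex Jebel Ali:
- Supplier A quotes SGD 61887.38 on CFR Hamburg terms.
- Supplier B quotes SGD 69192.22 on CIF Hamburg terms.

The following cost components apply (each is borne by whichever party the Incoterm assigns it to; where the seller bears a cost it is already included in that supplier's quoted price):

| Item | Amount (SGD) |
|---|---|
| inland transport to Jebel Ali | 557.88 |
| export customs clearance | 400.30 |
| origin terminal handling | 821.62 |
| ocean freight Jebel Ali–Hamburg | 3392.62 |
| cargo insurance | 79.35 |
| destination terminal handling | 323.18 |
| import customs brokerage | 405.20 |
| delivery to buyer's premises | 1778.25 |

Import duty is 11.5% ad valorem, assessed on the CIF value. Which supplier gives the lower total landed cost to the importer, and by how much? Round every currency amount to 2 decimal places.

Supplier A (CFR):
CIF value = CFR price + insurance = 61887.38 + 79.35 = 61966.73
Import duty = 61966.73 × 11.5% = 7126.17
Buyer bears (A): 79.35 + 323.18 + 405.20 + 1778.25 = 2585.98
Landed cost (A) = invoice 61887.38 + 2585.98 + duty 7126.17 = 71599.53
Supplier B (CIF):
The CIF price already equals the CIF value: 69192.22
Import duty = 69192.22 × 11.5% = 7957.11
Buyer bears (B): 323.18 + 405.20 + 1778.25 = 2506.63
Landed cost (B) = invoice 69192.22 + 2506.63 + duty 7957.11 = 79655.96
Difference = |71599.53 − 79655.96| = 8056.43

Supplier A is cheaper by SGD 8056.43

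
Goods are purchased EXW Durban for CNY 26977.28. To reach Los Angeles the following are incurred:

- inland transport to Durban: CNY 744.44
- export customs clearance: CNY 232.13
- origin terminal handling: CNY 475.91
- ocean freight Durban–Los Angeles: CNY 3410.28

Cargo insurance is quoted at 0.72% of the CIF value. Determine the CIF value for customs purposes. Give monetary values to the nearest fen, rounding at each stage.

CIF value: CNY 32070.95

Let C be the CIF value. C = EXW price + pre-shipment costs + freight + 0.72% × C
C − 0.72% × C = 26977.28 + 744.44 + 232.13 + 475.91 + 3410.28
0.9928 × C = 31840.04
C = 31840.04 / 0.9928 = 32070.95
Insurance premium = 0.72% × 32070.95 = 230.91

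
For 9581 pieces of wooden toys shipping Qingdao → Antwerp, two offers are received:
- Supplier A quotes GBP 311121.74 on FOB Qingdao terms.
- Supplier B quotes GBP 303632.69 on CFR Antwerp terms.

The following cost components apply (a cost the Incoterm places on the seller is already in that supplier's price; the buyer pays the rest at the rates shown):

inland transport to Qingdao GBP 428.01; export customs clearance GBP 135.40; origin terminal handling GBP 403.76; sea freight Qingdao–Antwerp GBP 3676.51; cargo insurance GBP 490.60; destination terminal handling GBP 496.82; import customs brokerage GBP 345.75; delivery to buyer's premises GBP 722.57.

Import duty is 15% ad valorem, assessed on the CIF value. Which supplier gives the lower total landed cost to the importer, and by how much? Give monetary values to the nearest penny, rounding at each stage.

Supplier B is cheaper by GBP 12840.40

Supplier A (FOB):
CIF value = FOB price + freight + insurance = 311121.74 + 3676.51 + 490.60 = 315288.85
Import duty = 315288.85 × 15% = 47293.33
Buyer bears (A): 3676.51 + 490.60 + 496.82 + 345.75 + 722.57 = 5732.25
Landed cost (A) = invoice 311121.74 + 5732.25 + duty 47293.33 = 364147.32
Supplier B (CFR):
CIF value = CFR price + insurance = 303632.69 + 490.60 = 304123.29
Import duty = 304123.29 × 15% = 45618.49
Buyer bears (B): 490.60 + 496.82 + 345.75 + 722.57 = 2055.74
Landed cost (B) = invoice 303632.69 + 2055.74 + duty 45618.49 = 351306.92
Difference = |364147.32 − 351306.92| = 12840.40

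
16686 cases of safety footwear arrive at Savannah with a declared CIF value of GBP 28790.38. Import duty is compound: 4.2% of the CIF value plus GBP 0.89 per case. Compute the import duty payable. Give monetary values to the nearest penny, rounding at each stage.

Ad valorem component: 28790.38 × 4.2% = 1209.20
Specific component: 16686 × 0.89 = 14850.54
Import duty = 1209.20 + 14850.54 = 16059.74

Import duty: GBP 16059.74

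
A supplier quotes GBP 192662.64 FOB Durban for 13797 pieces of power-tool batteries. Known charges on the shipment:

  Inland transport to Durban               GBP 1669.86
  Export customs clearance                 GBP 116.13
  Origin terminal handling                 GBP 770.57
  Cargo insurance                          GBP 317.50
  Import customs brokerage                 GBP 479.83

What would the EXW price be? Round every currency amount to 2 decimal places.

EXW price: GBP 190106.08

Not relevant to the conversion: insurance, brokerage — on the buyer under both terms; not part of either seller's price.
From FOB to EXW, the seller no longer bears: inland to port, export clearance, origin terminal.
EXW price = 192662.64 − 1669.86 − 116.13 − 770.57 = 190106.08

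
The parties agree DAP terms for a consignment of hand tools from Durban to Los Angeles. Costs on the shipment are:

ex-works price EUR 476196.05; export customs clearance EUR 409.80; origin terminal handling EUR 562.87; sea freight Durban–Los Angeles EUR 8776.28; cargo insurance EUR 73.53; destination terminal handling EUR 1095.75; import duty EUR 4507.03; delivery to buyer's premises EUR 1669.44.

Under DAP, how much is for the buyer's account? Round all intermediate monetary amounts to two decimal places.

DAP: the seller bears all costs to the named destination except import duty and clearance.
Seller's account: goods 476196.05 + export clearance 409.80 + origin terminal 562.87 + freight 8776.28 + insurance 73.53 + destination terminal 1095.75 + delivery 1669.44 = 488783.72
Buyer's account: duty 4507.03 = 4507.03

Buyer's account: EUR 4507.03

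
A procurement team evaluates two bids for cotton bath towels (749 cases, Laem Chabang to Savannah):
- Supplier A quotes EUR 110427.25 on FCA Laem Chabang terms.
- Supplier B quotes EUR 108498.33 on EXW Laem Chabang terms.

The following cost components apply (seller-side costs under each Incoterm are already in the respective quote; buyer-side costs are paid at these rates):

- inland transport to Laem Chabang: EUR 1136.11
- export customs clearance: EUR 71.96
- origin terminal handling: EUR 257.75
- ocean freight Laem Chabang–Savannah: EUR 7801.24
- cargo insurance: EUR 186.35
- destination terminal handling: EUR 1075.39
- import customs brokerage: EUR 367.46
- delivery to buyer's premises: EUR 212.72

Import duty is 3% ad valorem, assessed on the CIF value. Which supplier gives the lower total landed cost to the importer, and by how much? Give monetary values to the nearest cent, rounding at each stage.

Supplier A (FCA):
CIF value = FCA price + origin terminal + freight + insurance = 110427.25 + 257.75 + 7801.24 + 186.35 = 118672.59
Import duty = 118672.59 × 3% = 3560.18
Buyer bears (A): 257.75 + 7801.24 + 186.35 + 1075.39 + 367.46 + 212.72 = 9900.91
Landed cost (A) = invoice 110427.25 + 9900.91 + duty 3560.18 = 123888.34
Supplier B (EXW):
CIF value = EXW price + inland to port + export clearance + origin terminal + freight + insurance = 108498.33 + 1136.11 + 71.96 + 257.75 + 7801.24 + 186.35 = 117951.74
Import duty = 117951.74 × 3% = 3538.55
Buyer bears (B): 1136.11 + 71.96 + 257.75 + 7801.24 + 186.35 + 1075.39 + 367.46 + 212.72 = 11108.98
Landed cost (B) = invoice 108498.33 + 11108.98 + duty 3538.55 = 123145.86
Difference = |123888.34 − 123145.86| = 742.48

Supplier B is cheaper by EUR 742.48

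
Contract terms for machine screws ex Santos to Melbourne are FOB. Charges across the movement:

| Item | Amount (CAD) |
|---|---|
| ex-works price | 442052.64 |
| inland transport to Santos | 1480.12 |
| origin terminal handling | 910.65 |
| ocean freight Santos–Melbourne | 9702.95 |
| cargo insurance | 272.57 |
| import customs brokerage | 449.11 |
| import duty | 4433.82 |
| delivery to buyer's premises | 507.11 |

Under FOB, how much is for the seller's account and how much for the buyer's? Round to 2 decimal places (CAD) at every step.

FOB: the seller bears costs until goods are on board at the origin port; the buyer bears freight, insurance and all costs thereafter.
Seller's account: goods 442052.64 + inland to port 1480.12 + origin terminal 910.65 = 444443.41
Buyer's account: freight 9702.95 + insurance 272.57 + brokerage 449.11 + duty 4433.82 + delivery 507.11 = 15365.56

Seller: CAD 444443.41; buyer: CAD 15365.56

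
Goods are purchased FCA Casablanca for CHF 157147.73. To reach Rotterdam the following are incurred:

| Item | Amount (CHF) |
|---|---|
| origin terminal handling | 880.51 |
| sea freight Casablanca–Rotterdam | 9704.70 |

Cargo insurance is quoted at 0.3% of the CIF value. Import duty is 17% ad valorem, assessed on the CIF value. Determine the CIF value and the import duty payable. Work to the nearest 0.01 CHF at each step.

CIF value: CHF 168237.65; import duty: CHF 28600.40

Let C be the CIF value. C = FCA price + pre-shipment costs + freight + 0.3% × C
C − 0.3% × C = 157147.73 + 880.51 + 9704.70
0.997 × C = 167732.94
C = 167732.94 / 0.997 = 168237.65
Insurance premium = 0.3% × 168237.65 = 504.71
Import duty = 168237.65 × 17% = 28600.40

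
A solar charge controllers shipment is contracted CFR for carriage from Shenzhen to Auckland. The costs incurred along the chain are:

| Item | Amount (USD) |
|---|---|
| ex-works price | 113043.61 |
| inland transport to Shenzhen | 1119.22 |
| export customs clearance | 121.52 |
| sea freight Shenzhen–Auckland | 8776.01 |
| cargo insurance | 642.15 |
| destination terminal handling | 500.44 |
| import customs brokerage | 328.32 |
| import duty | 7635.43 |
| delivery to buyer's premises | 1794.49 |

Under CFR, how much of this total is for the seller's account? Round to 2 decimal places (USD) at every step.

Seller's account: USD 123060.36

CFR: the seller pays costs through ocean freight to the destination port, but not insurance.
Seller's account: goods 113043.61 + inland to port 1119.22 + export clearance 121.52 + freight 8776.01 = 123060.36
Buyer's account: insurance 642.15 + destination terminal 500.44 + brokerage 328.32 + duty 7635.43 + delivery 1794.49 = 10900.83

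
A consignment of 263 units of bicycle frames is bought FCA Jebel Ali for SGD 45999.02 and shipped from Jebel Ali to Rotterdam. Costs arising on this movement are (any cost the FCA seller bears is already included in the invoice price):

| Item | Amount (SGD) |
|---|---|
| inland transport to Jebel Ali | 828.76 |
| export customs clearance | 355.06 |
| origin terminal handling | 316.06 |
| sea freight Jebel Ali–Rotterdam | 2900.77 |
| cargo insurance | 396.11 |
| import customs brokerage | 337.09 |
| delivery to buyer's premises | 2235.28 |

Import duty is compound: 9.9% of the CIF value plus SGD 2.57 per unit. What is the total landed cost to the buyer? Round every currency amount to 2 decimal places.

FCA: the seller delivers export-cleared goods to the carrier; the buyer bears costs from that point.
Already in the invoice (seller's account under FCA): inland to port, export clearance — exclude.
CIF value = FCA price + origin terminal + freight + insurance = 45999.02 + 316.06 + 2900.77 + 396.11 = 49611.96
Ad valorem component: 49611.96 × 9.9% = 4911.58
Specific component: 263 × 2.57 = 675.91
Import duty = 4911.58 + 675.91 = 5587.49
Buyer bears: origin terminal 316.06 + freight 2900.77 + insurance 396.11 + brokerage 337.09 + delivery 2235.28 + duty 5587.49 = 11772.80
Landed cost = invoice 45999.02 + 11772.80 = 57771.82

Total landed cost: SGD 57771.82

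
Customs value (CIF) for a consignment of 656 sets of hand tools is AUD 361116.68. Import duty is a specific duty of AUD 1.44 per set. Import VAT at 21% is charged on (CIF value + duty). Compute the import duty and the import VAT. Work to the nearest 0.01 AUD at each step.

Import duty = 656 × 1.44 = 944.64
VAT base = CIF + duty = 361116.68 + 944.64 = 362061.32
Import VAT = 362061.32 × 21% = 76032.88

Import duty: AUD 944.64; import VAT: AUD 76032.88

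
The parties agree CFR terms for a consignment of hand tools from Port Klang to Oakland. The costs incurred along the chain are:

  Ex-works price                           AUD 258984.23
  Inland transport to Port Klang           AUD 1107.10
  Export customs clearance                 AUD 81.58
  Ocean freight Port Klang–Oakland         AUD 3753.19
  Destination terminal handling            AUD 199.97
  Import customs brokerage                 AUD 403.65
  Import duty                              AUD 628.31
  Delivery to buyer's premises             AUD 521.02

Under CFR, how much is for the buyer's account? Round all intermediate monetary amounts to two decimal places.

CFR: the seller pays costs through ocean freight to the destination port, but not insurance.
Seller's account: goods 258984.23 + inland to port 1107.10 + export clearance 81.58 + freight 3753.19 = 263926.10
Buyer's account: destination terminal 199.97 + brokerage 403.65 + duty 628.31 + delivery 521.02 = 1752.95

Buyer's account: AUD 1752.95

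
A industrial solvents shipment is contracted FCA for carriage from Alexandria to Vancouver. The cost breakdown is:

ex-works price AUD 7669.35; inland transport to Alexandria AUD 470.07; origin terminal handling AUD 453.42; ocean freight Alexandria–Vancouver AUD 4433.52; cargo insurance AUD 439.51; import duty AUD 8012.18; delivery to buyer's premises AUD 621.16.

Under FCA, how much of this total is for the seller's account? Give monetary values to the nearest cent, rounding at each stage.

Seller's account: AUD 8139.42

FCA: the seller delivers export-cleared goods to the carrier; the buyer bears costs from that point.
Seller's account: goods 7669.35 + inland to port 470.07 = 8139.42
Buyer's account: origin terminal 453.42 + freight 4433.52 + insurance 439.51 + duty 8012.18 + delivery 621.16 = 13959.79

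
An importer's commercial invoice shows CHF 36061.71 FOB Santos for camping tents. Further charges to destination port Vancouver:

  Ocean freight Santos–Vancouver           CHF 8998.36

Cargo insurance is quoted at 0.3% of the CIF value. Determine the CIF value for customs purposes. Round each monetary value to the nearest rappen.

Let C be the CIF value. C = FOB price + freight + 0.3% × C
C − 0.3% × C = 36061.71 + 8998.36
0.997 × C = 45060.07
C = 45060.07 / 0.997 = 45195.66
Insurance premium = 0.3% × 45195.66 = 135.59

CIF value: CHF 45195.66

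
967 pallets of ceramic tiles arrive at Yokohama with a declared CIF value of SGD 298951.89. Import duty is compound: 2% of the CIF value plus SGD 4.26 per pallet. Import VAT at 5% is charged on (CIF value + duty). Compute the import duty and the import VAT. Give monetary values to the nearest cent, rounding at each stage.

Ad valorem component: 298951.89 × 2% = 5979.04
Specific component: 967 × 4.26 = 4119.42
Import duty = 5979.04 + 4119.42 = 10098.46
VAT base = CIF + duty = 298951.89 + 10098.46 = 309050.35
Import VAT = 309050.35 × 5% = 15452.52

Import duty: SGD 10098.46; import VAT: SGD 15452.52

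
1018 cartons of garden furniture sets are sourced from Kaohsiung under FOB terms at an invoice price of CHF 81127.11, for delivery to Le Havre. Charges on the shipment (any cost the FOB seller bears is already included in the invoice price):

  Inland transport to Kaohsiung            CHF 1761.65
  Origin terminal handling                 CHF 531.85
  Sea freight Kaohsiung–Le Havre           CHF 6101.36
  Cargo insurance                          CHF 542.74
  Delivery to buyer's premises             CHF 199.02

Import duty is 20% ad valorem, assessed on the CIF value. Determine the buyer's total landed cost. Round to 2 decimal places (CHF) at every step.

Total landed cost: CHF 105524.47

FOB: the seller bears costs until goods are on board at the origin port; the buyer bears freight, insurance and all costs thereafter.
Already in the invoice (seller's account under FOB): inland to port, origin terminal — exclude.
CIF value = FOB price + freight + insurance = 81127.11 + 6101.36 + 542.74 = 87771.21
Import duty = 87771.21 × 20% = 17554.24
Buyer bears: freight 6101.36 + insurance 542.74 + delivery 199.02 + duty 17554.24 = 24397.36
Landed cost = invoice 81127.11 + 24397.36 = 105524.47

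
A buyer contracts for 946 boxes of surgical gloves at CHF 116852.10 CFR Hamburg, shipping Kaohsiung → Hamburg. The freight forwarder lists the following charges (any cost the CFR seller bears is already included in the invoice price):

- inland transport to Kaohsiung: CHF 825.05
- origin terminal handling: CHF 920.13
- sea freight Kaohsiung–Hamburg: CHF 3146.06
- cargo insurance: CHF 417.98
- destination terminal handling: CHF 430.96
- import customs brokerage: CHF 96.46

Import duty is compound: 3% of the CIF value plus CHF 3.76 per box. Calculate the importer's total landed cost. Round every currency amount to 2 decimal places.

Total landed cost: CHF 124872.56

CFR: the seller pays costs through ocean freight to the destination port, but not insurance.
Already in the invoice (seller's account under CFR): inland to port, origin terminal, freight — exclude.
CIF value = CFR price + insurance = 116852.10 + 417.98 = 117270.08
Ad valorem component: 117270.08 × 3% = 3518.10
Specific component: 946 × 3.76 = 3556.96
Import duty = 3518.10 + 3556.96 = 7075.06
Buyer bears: insurance 417.98 + destination terminal 430.96 + brokerage 96.46 + duty 7075.06 = 8020.46
Landed cost = invoice 116852.10 + 8020.46 = 124872.56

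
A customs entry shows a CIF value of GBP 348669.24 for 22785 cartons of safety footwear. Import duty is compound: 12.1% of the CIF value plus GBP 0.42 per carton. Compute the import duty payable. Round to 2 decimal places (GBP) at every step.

Import duty: GBP 51758.68

Ad valorem component: 348669.24 × 12.1% = 42188.98
Specific component: 22785 × 0.42 = 9569.70
Import duty = 42188.98 + 9569.70 = 51758.68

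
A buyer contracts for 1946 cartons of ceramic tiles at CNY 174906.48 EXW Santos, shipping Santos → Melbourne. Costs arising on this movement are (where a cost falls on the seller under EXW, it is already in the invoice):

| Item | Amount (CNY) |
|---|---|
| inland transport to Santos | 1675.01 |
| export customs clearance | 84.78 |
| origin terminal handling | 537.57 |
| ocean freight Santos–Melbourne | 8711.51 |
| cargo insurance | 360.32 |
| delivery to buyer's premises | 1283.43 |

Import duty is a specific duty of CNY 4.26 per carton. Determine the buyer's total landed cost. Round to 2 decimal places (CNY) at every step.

Total landed cost: CNY 195849.06

EXW: the seller makes goods available at their premises; the buyer bears all onward costs.
CIF value = EXW price + inland to port + export clearance + origin terminal + freight + insurance = 174906.48 + 1675.01 + 84.78 + 537.57 + 8711.51 + 360.32 = 186275.67
Import duty = 1946 × 4.26 = 8289.96
Buyer bears: inland to port 1675.01 + export clearance 84.78 + origin terminal 537.57 + freight 8711.51 + insurance 360.32 + delivery 1283.43 + duty 8289.96 = 20942.58
Landed cost = invoice 174906.48 + 20942.58 = 195849.06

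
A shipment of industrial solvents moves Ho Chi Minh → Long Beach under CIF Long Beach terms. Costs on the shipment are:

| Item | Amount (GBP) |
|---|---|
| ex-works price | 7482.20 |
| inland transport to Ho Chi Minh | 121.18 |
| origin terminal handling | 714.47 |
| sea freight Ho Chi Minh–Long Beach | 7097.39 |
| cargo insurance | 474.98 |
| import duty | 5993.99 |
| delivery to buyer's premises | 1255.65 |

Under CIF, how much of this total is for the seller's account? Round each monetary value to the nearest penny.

CIF: the seller pays costs through ocean freight and marine insurance to the destination port.
Seller's account: goods 7482.20 + inland to port 121.18 + origin terminal 714.47 + freight 7097.39 + insurance 474.98 = 15890.22
Buyer's account: duty 5993.99 + delivery 1255.65 = 7249.64

Seller's account: GBP 15890.22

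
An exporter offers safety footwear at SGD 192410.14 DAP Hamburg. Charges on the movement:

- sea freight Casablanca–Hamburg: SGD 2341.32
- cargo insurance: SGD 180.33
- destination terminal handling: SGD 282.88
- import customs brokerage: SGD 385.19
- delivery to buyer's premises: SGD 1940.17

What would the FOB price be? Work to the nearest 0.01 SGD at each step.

FOB price: SGD 187665.44

Not relevant to the conversion: brokerage — on the buyer under both terms; not part of either seller's price.
From DAP to FOB, the seller no longer bears: freight, insurance, destination terminal, delivery.
FOB price = 192410.14 − 2341.32 − 180.33 − 282.88 − 1940.17 = 187665.44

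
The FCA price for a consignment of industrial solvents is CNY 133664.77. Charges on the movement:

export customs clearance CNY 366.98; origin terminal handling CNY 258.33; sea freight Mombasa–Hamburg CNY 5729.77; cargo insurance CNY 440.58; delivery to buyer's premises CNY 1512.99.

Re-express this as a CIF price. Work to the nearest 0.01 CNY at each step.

CIF price: CNY 140093.45

Not relevant to the conversion: export clearance — on the seller under both FCA and CIF; already in the FCA price and stays in the CIF price. delivery — on the buyer under both terms; not part of either seller's price.
From FCA to CIF, the seller additionally bears: origin terminal, freight, insurance.
CIF price = 133664.77 + 258.33 + 5729.77 + 440.58 = 140093.45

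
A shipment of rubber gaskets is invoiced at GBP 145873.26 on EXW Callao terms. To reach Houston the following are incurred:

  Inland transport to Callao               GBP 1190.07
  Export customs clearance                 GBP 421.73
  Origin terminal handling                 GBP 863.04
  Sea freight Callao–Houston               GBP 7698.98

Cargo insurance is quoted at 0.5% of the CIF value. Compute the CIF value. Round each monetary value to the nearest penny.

Let C be the CIF value. C = EXW price + pre-shipment costs + freight + 0.5% × C
C − 0.5% × C = 145873.26 + 1190.07 + 421.73 + 863.04 + 7698.98
0.995 × C = 156047.08
C = 156047.08 / 0.995 = 156831.24
Insurance premium = 0.5% × 156831.24 = 784.16

CIF value: GBP 156831.24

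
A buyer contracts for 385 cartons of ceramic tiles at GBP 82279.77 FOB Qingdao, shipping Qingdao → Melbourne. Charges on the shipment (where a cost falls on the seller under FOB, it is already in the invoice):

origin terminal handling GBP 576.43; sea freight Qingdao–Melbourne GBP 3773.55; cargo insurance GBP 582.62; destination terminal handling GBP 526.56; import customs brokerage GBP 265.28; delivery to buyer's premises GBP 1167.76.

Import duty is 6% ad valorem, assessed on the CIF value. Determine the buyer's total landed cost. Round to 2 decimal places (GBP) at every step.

FOB: the seller bears costs until goods are on board at the origin port; the buyer bears freight, insurance and all costs thereafter.
Already in the invoice (seller's account under FOB): origin terminal — exclude.
CIF value = FOB price + freight + insurance = 82279.77 + 3773.55 + 582.62 = 86635.94
Import duty = 86635.94 × 6% = 5198.16
Buyer bears: freight 3773.55 + insurance 582.62 + destination terminal 526.56 + brokerage 265.28 + delivery 1167.76 + duty 5198.16 = 11513.93
Landed cost = invoice 82279.77 + 11513.93 = 93793.70

Total landed cost: GBP 93793.70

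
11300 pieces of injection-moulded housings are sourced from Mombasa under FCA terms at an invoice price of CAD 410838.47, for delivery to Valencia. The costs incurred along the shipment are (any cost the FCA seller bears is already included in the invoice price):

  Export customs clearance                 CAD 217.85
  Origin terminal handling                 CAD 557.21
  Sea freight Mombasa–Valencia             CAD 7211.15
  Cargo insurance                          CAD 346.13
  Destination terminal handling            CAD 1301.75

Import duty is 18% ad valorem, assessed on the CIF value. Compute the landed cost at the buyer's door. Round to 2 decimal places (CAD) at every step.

Total landed cost: CAD 495666.24

FCA: the seller delivers export-cleared goods to the carrier; the buyer bears costs from that point.
Already in the invoice (seller's account under FCA): export clearance — exclude.
CIF value = FCA price + origin terminal + freight + insurance = 410838.47 + 557.21 + 7211.15 + 346.13 = 418952.96
Import duty = 418952.96 × 18% = 75411.53
Buyer bears: origin terminal 557.21 + freight 7211.15 + insurance 346.13 + destination terminal 1301.75 + duty 75411.53 = 84827.77
Landed cost = invoice 410838.47 + 84827.77 = 495666.24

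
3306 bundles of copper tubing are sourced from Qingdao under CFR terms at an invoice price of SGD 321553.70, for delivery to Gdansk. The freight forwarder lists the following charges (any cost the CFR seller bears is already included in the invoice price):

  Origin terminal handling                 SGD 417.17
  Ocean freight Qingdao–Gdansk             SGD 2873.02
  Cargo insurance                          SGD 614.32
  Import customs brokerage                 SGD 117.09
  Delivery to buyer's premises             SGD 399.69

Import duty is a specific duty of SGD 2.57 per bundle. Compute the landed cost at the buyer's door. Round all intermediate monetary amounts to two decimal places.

Total landed cost: SGD 331181.22

CFR: the seller pays costs through ocean freight to the destination port, but not insurance.
Already in the invoice (seller's account under CFR): origin terminal, freight — exclude.
CIF value = CFR price + insurance = 321553.70 + 614.32 = 322168.02
Import duty = 3306 × 2.57 = 8496.42
Buyer bears: insurance 614.32 + brokerage 117.09 + delivery 399.69 + duty 8496.42 = 9627.52
Landed cost = invoice 321553.70 + 9627.52 = 331181.22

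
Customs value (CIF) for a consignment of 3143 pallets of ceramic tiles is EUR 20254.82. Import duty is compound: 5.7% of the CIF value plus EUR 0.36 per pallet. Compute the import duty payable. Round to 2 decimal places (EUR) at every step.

Ad valorem component: 20254.82 × 5.7% = 1154.52
Specific component: 3143 × 0.36 = 1131.48
Import duty = 1154.52 + 1131.48 = 2286.00

Import duty: EUR 2286.00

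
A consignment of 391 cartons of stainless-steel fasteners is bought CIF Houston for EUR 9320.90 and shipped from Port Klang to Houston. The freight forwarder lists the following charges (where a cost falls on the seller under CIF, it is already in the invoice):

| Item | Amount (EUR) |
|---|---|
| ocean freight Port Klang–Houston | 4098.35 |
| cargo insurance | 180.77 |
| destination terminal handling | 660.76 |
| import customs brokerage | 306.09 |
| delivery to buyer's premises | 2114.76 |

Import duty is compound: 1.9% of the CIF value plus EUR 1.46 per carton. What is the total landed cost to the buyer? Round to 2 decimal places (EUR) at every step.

Total landed cost: EUR 13150.47

CIF: the seller pays costs through ocean freight and marine insurance to the destination port.
Already in the invoice (seller's account under CIF): freight, insurance — exclude.
The CIF price already equals the CIF value: 9320.90
Ad valorem component: 9320.90 × 1.9% = 177.10
Specific component: 391 × 1.46 = 570.86
Import duty = 177.10 + 570.86 = 747.96
Buyer bears: destination terminal 660.76 + brokerage 306.09 + delivery 2114.76 + duty 747.96 = 3829.57
Landed cost = invoice 9320.90 + 3829.57 = 13150.47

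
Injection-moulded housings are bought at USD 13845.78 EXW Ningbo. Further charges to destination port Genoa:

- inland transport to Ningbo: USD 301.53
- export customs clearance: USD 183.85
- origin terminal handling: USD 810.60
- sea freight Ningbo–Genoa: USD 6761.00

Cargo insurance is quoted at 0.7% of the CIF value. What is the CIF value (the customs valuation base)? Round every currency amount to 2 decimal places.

CIF value: USD 22057.16

Let C be the CIF value. C = EXW price + pre-shipment costs + freight + 0.7% × C
C − 0.7% × C = 13845.78 + 301.53 + 183.85 + 810.60 + 6761.00
0.993 × C = 21902.76
C = 21902.76 / 0.993 = 22057.16
Insurance premium = 0.7% × 22057.16 = 154.40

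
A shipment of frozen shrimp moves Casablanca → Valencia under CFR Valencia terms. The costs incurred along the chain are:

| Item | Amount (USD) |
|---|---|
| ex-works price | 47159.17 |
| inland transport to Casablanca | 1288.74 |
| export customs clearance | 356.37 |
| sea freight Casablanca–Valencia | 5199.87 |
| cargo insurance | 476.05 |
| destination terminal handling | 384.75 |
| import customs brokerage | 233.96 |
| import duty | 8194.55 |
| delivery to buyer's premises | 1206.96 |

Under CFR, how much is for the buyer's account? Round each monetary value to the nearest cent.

Buyer's account: USD 10496.27

CFR: the seller pays costs through ocean freight to the destination port, but not insurance.
Seller's account: goods 47159.17 + inland to port 1288.74 + export clearance 356.37 + freight 5199.87 = 54004.15
Buyer's account: insurance 476.05 + destination terminal 384.75 + brokerage 233.96 + duty 8194.55 + delivery 1206.96 = 10496.27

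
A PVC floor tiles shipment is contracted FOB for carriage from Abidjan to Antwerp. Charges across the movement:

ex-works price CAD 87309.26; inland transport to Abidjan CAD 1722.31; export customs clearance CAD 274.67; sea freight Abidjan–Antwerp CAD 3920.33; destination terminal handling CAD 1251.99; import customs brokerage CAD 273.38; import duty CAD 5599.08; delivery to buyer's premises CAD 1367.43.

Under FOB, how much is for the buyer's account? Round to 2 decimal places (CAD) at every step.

FOB: the seller bears costs until goods are on board at the origin port; the buyer bears freight, insurance and all costs thereafter.
Seller's account: goods 87309.26 + inland to port 1722.31 + export clearance 274.67 = 89306.24
Buyer's account: freight 3920.33 + destination terminal 1251.99 + brokerage 273.38 + duty 5599.08 + delivery 1367.43 = 12412.21

Buyer's account: CAD 12412.21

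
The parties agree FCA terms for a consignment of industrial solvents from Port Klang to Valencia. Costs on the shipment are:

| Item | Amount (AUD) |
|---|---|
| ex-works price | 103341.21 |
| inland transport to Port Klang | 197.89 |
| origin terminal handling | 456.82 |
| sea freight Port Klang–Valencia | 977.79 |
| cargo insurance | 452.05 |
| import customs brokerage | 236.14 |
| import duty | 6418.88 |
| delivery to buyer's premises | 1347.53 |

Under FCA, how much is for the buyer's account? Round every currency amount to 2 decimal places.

FCA: the seller delivers export-cleared goods to the carrier; the buyer bears costs from that point.
Seller's account: goods 103341.21 + inland to port 197.89 = 103539.10
Buyer's account: origin terminal 456.82 + freight 977.79 + insurance 452.05 + brokerage 236.14 + duty 6418.88 + delivery 1347.53 = 9889.21

Buyer's account: AUD 9889.21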